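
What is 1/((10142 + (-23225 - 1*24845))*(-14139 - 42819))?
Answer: 1/2160303024 ≈ 4.6290e-10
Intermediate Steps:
1/((10142 + (-23225 - 1*24845))*(-14139 - 42819)) = 1/((10142 + (-23225 - 24845))*(-56958)) = 1/((10142 - 48070)*(-56958)) = 1/(-37928*(-56958)) = 1/2160303024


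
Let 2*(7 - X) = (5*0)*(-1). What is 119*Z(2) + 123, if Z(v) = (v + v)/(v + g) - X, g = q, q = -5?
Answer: -2606/3 ≈ -868.67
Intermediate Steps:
g = -5
X = 7 (X = 7 - 5*0*(-1)/2 = 7 - 0*(-1) = 7 - ½*0 = 7 + 0 = 7)
Z(v) = -7 + 2*v/(-5 + v) (Z(v) = (v + v)/(v - 5) - 1*7 = (2*v)/(-5 + v) - 7 = 2*v/(-5 + v) - 7 = -7 + 2*v/(-5 + v))
119*Z(2) + 123 = 119*(5*(7 - 1*2)/(-5 + 2)) + 123 = 119*(5*(7 - 2)/(-3)) + 123 = 119*(5*(-⅓)*5) + 123 = 119*(-25/3) + 123 = -2975/3 + 123 = -2606/3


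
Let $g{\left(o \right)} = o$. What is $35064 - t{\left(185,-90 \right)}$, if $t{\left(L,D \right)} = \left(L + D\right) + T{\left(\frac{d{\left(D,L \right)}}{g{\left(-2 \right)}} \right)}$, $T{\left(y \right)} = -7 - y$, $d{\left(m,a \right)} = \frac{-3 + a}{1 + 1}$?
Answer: $\frac{69861}{2} \approx 34931.0$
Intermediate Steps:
$d{\left(m,a \right)} = - \frac{3}{2} + \frac{a}{2}$ ($d{\left(m,a \right)} = \frac{-3 + a}{2} = \left(-3 + a\right) \frac{1}{2} = - \frac{3}{2} + \frac{a}{2}$)
$t{\left(L,D \right)} = - \frac{31}{4} + D + \frac{5 L}{4}$ ($t{\left(L,D \right)} = \left(L + D\right) - \left(7 + \frac{- \frac{3}{2} + \frac{L}{2}}{-2}\right) = \left(D + L\right) - \left(7 + \left(- \frac{3}{2} + \frac{L}{2}\right) \left(- \frac{1}{2}\right)\right) = \left(D + L\right) - \left(\frac{31}{4} - \frac{L}{4}\right) = \left(D + L\right) + \left(-7 + \left(- \frac{3}{4} + \frac{L}{4}\right)\right) = \left(D + L\right) + \left(- \frac{31}{4} + \frac{L}{4}\right) = - \frac{31}{4} + D + \frac{5 L}{4}$)
$35064 - t{\left(185,-90 \right)} = 35064 - \left(- \frac{31}{4} - 90 + \frac{5}{4} \cdot 185\right) = 35064 - \left(- \frac{31}{4} - 90 + \frac{925}{4}\right) = 35064 - \frac{267}{2} = \frac{69861}{2}$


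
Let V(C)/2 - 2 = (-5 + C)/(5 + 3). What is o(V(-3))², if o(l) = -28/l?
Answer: 196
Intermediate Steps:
V(C) = 11/4 + C/4 (V(C) = 4 + 2*((-5 + C)/(5 + 3)) = 4 + 2*((-5 + C)/8) = 4 + 2*((-5 + C)*(⅛)) = 4 + 2*(-5/8 + C/8) = 4 + (-5/4 + C/4) = 11/4 + C/4)
o(V(-3))² = (-28/(11/4 + (¼)*(-3)))² = (-28/(11/4 - ¾))² = (-28/2)² = (-28*½)² = (-14)² = 196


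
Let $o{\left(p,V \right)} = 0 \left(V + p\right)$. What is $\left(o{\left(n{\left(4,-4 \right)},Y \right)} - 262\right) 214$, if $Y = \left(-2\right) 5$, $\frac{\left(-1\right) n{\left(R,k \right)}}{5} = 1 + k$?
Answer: $-56068$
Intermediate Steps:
$n{\left(R,k \right)} = -5 - 5 k$ ($n{\left(R,k \right)} = - 5 \left(1 + k\right) = -5 - 5 k$)
$Y = -10$
$o{\left(p,V \right)} = 0$
$\left(o{\left(n{\left(4,-4 \right)},Y \right)} - 262\right) 214 = \left(0 - 262\right) 214 = \left(-262\right) 214 = -56068$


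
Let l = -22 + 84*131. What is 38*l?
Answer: 417316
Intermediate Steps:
l = 10982 (l = -22 + 11004 = 10982)
38*l = 38*10982 = 417316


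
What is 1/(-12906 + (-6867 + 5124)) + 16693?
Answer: 244535756/14649 ≈ 16693.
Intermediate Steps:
1/(-12906 + (-6867 + 5124)) + 16693 = 1/(-12906 - 1743) + 16693 = 1/(-14649) + 16693 = -1/14649 + 16693 = 244535756/14649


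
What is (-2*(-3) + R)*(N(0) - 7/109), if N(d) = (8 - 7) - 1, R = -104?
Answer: 686/109 ≈ 6.2936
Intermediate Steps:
N(d) = 0 (N(d) = 1 - 1 = 0)
(-2*(-3) + R)*(N(0) - 7/109) = (-2*(-3) - 104)*(0 - 7/109) = (6 - 104)*(0 - 7*1/109) = -98*(0 - 7/109) = -98*(-7/109) = 686/109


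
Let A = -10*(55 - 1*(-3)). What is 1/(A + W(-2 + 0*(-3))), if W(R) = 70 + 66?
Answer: -1/444 ≈ -0.0022523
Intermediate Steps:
W(R) = 136
A = -580 (A = -10*(55 + 3) = -10*58 = -580)
1/(A + W(-2 + 0*(-3))) = 1/(-580 + 136) = 1/(-444) = -1/444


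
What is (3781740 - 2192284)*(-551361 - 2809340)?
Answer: -5341686368656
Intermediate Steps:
(3781740 - 2192284)*(-551361 - 2809340) = 1589456*(-3360701) = -5341686368656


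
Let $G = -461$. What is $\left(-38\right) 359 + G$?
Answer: $-14103$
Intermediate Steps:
$\left(-38\right) 359 + G = \left(-38\right) 359 - 461 = -13642 - 461 = -14103$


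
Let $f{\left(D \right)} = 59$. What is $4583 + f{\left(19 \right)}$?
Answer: $4642$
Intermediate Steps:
$4583 + f{\left(19 \right)} = 4583 + 59 = 4642$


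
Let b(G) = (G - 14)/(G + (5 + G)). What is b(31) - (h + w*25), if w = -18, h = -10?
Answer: 30837/67 ≈ 460.25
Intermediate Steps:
b(G) = (-14 + G)/(5 + 2*G)
b(31) - (h + w*25) = (-14 + 31)/(5 + 2*31) - (-10 - 18*25) = 17/(5 + 62) - (-10 - 450) = 17/67 - 1*(-460) = (1/67)*17 + 460 = 17/67 + 460 = 30837/67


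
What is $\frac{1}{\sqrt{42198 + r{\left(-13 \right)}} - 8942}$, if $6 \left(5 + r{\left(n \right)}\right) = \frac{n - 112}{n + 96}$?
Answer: $- \frac{4453116}{39798751283} - \frac{\sqrt{10463970522}}{39798751283} \approx -0.00011446$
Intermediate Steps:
$r{\left(n \right)} = -5 + \frac{-112 + n}{6 \left(96 + n\right)}$ ($r{\left(n \right)} = -5 + \frac{\left(n - 112\right) \frac{1}{n + 96}}{6} = -5 + \frac{\left(-112 + n\right) \frac{1}{96 + n}}{6} = -5 + \frac{\frac{1}{96 + n} \left(-112 + n\right)}{6} = -5 + \frac{-112 + n}{6 \left(96 + n\right)}$)
$\frac{1}{\sqrt{42198 + r{\left(-13 \right)}} - 8942} = \frac{1}{\sqrt{42198 + \frac{-2992 - -377}{6 \left(96 - 13\right)}} - 8942} = \frac{1}{\sqrt{42198 + \frac{-2992 + 377}{6 \cdot 83}} - 8942} = \frac{1}{\sqrt{42198 + \frac{1}{6} \cdot \frac{1}{83} \left(-2615\right)} - 8942} = \frac{1}{\sqrt{42198 - \frac{2615}{498}} - 8942} = \frac{1}{\sqrt{\frac{21011989}{498}} - 8942} = \frac{1}{\frac{\sqrt{10463970522}}{498} - 8942} = \frac{1}{-8942 + \frac{\sqrt{10463970522}}{498}}$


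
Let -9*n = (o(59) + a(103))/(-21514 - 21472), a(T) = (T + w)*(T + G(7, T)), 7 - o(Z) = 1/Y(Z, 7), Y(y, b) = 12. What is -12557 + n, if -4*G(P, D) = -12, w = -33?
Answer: -58295632693/4642488 ≈ -12557.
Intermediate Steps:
o(Z) = 83/12 (o(Z) = 7 - 1/12 = 83/12)
G(P, D) = 3 (G(P, D) = -1/4*(-12) = 3)
a(T) = (-33 + T)*(3 + T) (a(T) = (T - 33)*(T + 3) = (-33 + T)*(3 + T))
n = 89123/4642488 (n = -(83/12 + (-99 + 103**2 - 30*103))/(9*(-21514 - 21472)) = -(83/12 + (-99 + 10609 - 3090))/(9*(-42986)) = -(83/12 + 7420)*(-1)/(9*42986) = -89123*(-1)/(108*42986) = -1/9*(-89123/515832) = 89123/4642488 ≈ 0.019197)
-12557 + n = -12557 + 89123/4642488 = -58295632693/4642488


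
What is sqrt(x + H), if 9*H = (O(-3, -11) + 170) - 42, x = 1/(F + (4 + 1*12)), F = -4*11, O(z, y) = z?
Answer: sqrt(24437)/42 ≈ 3.7220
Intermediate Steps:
F = -44
x = -1/28 (x = 1/(-44 + (4 + 1*12)) = 1/(-44 + (4 + 12)) = 1/(-44 + 16) = 1/(-28) = -1/28 ≈ -0.035714)
H = 125/9 (H = ((-3 + 170) - 42)/9 = (167 - 42)/9 = (1/9)*125 = 125/9 ≈ 13.889)
sqrt(x + H) = sqrt(-1/28 + 125/9) = sqrt(3491/252) = sqrt(24437)/42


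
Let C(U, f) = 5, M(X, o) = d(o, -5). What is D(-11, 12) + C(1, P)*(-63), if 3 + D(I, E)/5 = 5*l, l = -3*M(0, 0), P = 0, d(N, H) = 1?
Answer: -405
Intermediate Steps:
M(X, o) = 1
l = -3 (l = -3*1 = -3)
D(I, E) = -90 (D(I, E) = -15 + 5*(5*(-3)) = -15 + 5*(-15) = -15 - 75 = -90)
D(-11, 12) + C(1, P)*(-63) = -90 + 5*(-63) = -90 - 315 = -405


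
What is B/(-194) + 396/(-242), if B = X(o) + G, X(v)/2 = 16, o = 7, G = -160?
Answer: -1042/1067 ≈ -0.97657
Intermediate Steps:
X(v) = 32 (X(v) = 2*16 = 32)
B = -128 (B = 32 - 160 = -128)
B/(-194) + 396/(-242) = -128/(-194) + 396/(-242) = -128*(-1/194) + 396*(-1/242) = 64/97 - 18/11 = -1042/1067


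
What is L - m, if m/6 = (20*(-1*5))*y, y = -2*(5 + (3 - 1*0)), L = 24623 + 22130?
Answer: 37153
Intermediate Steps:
L = 46753
y = -16 (y = -2*(5 + (3 + 0)) = -2*(5 + 3) = -2*8 = -16)
m = 9600 (m = 6*((20*(-1*5))*(-16)) = 6*((20*(-5))*(-16)) = 6*(-100*(-16)) = 6*1600 = 9600)
L - m = 46753 - 1*9600 = 46753 - 9600 = 37153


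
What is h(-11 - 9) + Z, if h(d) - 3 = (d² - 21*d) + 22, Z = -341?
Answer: 504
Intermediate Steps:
h(d) = 25 + d² - 21*d (h(d) = 3 + ((d² - 21*d) + 22) = 3 + (22 + d² - 21*d) = 25 + d² - 21*d)
h(-11 - 9) + Z = (25 + (-11 - 9)² - 21*(-11 - 9)) - 341 = (25 + (-20)² - 21*(-20)) - 341 = (25 + 400 + 420) - 341 = 845 - 341 = 504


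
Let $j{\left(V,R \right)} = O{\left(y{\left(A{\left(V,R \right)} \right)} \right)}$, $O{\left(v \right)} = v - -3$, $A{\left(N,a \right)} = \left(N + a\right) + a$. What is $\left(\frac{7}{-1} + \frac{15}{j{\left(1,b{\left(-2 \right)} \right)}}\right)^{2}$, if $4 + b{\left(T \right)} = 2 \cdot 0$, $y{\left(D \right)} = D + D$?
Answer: $\frac{8464}{121} \approx 69.95$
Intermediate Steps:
$A{\left(N,a \right)} = N + 2 a$
$y{\left(D \right)} = 2 D$
$b{\left(T \right)} = -4$ ($b{\left(T \right)} = -4 + 2 \cdot 0 = -4 + 0 = -4$)
$O{\left(v \right)} = 3 + v$ ($O{\left(v \right)} = v + 3 = 3 + v$)
$j{\left(V,R \right)} = 3 + 2 V + 4 R$ ($j{\left(V,R \right)} = 3 + 2 \left(V + 2 R\right) = 3 + \left(2 V + 4 R\right) = 3 + 2 V + 4 R$)
$\left(\frac{7}{-1} + \frac{15}{j{\left(1,b{\left(-2 \right)} \right)}}\right)^{2} = \left(\frac{7}{-1} + \frac{15}{3 + 2 \cdot 1 + 4 \left(-4\right)}\right)^{2} = \left(7 \left(-1\right) + \frac{15}{3 + 2 - 16}\right)^{2} = \left(-7 + \frac{15}{-11}\right)^{2} = \left(-7 + 15 \left(- \frac{1}{11}\right)\right)^{2} = \left(-7 - \frac{15}{11}\right)^{2} = \left(- \frac{92}{11}\right)^{2} = \frac{8464}{121}$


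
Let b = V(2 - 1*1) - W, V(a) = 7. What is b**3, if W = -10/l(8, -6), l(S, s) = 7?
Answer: 205379/343 ≈ 598.77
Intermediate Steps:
W = -10/7 ≈ -1.4286
b = 59/7 (b = 7 - 1*(-10/7) = 7 + 10/7 = 59/7 ≈ 8.4286)
b**3 = (59/7)**3 = 205379/343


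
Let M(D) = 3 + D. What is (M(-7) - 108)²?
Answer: 12544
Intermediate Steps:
(M(-7) - 108)² = ((3 - 7) - 108)² = (-4 - 108)² = (-112)² = 12544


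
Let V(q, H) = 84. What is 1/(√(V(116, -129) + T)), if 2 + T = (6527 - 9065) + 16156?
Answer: √137/1370 ≈ 0.0085436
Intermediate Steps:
T = 13616 (T = -2 + ((6527 - 9065) + 16156) = -2 + (-2538 + 16156) = -2 + 13618 = 13616)
1/(√(V(116, -129) + T)) = 1/(√(84 + 13616)) = 1/(√13700) = 1/(10*√137) = √137/1370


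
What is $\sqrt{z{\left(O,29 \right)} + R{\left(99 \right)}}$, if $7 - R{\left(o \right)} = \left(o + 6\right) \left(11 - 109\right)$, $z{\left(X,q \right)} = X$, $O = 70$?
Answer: $\sqrt{10367} \approx 101.82$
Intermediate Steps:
$R{\left(o \right)} = 595 + 98 o$ ($R{\left(o \right)} = 7 - \left(o + 6\right) \left(11 - 109\right) = 7 - \left(6 + o\right) \left(-98\right) = 7 - \left(-588 - 98 o\right) = 7 + \left(588 + 98 o\right) = 595 + 98 o$)
$\sqrt{z{\left(O,29 \right)} + R{\left(99 \right)}} = \sqrt{70 + \left(595 + 98 \cdot 99\right)} = \sqrt{70 + \left(595 + 9702\right)} = \sqrt{70 + 10297} = \sqrt{10367}$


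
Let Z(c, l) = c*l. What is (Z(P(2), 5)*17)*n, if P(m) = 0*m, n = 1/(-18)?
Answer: 0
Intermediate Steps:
n = -1/18 ≈ -0.055556
P(m) = 0
(Z(P(2), 5)*17)*n = ((0*5)*17)*(-1/18) = (0*17)*(-1/18) = 0*(-1/18) = 0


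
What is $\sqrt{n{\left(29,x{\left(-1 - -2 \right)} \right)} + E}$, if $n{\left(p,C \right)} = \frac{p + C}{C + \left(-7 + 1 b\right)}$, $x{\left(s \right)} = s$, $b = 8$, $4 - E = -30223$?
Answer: $\sqrt{30242} \approx 173.9$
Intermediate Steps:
$E = 30227$ ($E = 4 - -30223 = 4 + 30223 = 30227$)
$n{\left(p,C \right)} = \frac{C + p}{1 + C}$ ($n{\left(p,C \right)} = \frac{p + C}{C + \left(-7 + 1 \cdot 8\right)} = \frac{C + p}{C + \left(-7 + 8\right)} = \frac{C + p}{C + 1} = \frac{C + p}{1 + C}$)
$\sqrt{n{\left(29,x{\left(-1 - -2 \right)} \right)} + E} = \sqrt{\frac{\left(-1 - -2\right) + 29}{1 - -1} + 30227} = \sqrt{\frac{\left(-1 + 2\right) + 29}{1 + \left(-1 + 2\right)} + 30227} = \sqrt{\frac{1 + 29}{1 + 1} + 30227} = \sqrt{\frac{1}{2} \cdot 30 + 30227} = \sqrt{15 + 30227} = \sqrt{30242}$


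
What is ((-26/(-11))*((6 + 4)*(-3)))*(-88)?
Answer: 6240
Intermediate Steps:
((-26/(-11))*((6 + 4)*(-3)))*(-88) = ((-26*(-1/11))*(10*(-3)))*(-88) = ((26/11)*(-30))*(-88) = -780/11*(-88) = 6240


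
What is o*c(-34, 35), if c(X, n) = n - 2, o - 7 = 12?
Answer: 627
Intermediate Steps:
o = 19 (o = 7 + 12 = 19)
c(X, n) = -2 + n
o*c(-34, 35) = 19*(-2 + 35) = 19*33 = 627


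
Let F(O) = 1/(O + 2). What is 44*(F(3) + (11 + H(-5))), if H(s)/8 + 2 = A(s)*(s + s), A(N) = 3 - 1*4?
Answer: 16544/5 ≈ 3308.8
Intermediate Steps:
A(N) = -1 (A(N) = 3 - 4 = -1)
H(s) = -16 - 16*s (H(s) = -16 + 8*(-(s + s)) = -16 + 8*(-2*s) = -16 - 16*s)
F(O) = 1/(2 + O)
44*(F(3) + (11 + H(-5))) = 44*(1/(2 + 3) + (11 + (-16 - 16*(-5)))) = 44*(1/5 + (11 + (-16 + 80))) = 44*(⅕ + (11 + 64)) = 44*(⅕ + 75) = 44*(376/5) = 16544/5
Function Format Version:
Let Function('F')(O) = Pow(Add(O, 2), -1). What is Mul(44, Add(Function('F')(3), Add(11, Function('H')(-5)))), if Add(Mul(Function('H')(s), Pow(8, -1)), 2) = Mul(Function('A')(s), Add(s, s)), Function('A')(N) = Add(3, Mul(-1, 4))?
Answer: Rational(16544, 5) ≈ 3308.8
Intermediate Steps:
Function('A')(N) = -1 (Function('A')(N) = Add(3, -4) = -1)
Function('H')(s) = Add(-16, Mul(-16, s)) (Function('H')(s) = Add(-16, Mul(8, Mul(-1, Add(s, s)))) = Add(-16, Mul(8, Mul(-1, Mul(2, s)))) = Add(-16, Mul(8, Mul(-2, s))) = Add(-16, Mul(-16, s)))
Function('F')(O) = Pow(Add(2, O), -1)
Mul(44, Add(Function('F')(3), Add(11, Function('H')(-5)))) = Mul(44, Add(Pow(Add(2, 3), -1), Add(11, Add(-16, Mul(-16, -5))))) = Mul(44, Add(Pow(5, -1), Add(11, Add(-16, 80)))) = Mul(44, Add(Rational(1, 5), Add(11, 64))) = Mul(44, Add(Rational(1, 5), 75)) = Mul(44, Rational(376, 5)) = Rational(16544, 5)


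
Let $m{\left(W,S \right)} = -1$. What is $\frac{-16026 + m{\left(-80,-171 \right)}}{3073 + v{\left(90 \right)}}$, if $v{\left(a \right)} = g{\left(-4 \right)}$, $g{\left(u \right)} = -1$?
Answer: $- \frac{16027}{3072} \approx -5.2171$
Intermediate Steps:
$v{\left(a \right)} = -1$
$\frac{-16026 + m{\left(-80,-171 \right)}}{3073 + v{\left(90 \right)}} = \frac{-16026 - 1}{3073 - 1} = - \frac{16027}{3072}$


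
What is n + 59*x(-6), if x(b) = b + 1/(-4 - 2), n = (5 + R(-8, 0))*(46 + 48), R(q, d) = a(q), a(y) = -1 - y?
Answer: 4585/6 ≈ 764.17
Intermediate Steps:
R(q, d) = -1 - q
n = 1128 (n = (5 + (-1 - 1*(-8)))*(46 + 48) = (5 + (-1 + 8))*94 = (5 + 7)*94 = 12*94 = 1128)
x(b) = -⅙ + b (x(b) = b + 1/(-6) = b - ⅙ = -⅙ + b)
n + 59*x(-6) = 1128 + 59*(-⅙ - 6) = 1128 + 59*(-37/6) = 1128 - 2183/6 = 4585/6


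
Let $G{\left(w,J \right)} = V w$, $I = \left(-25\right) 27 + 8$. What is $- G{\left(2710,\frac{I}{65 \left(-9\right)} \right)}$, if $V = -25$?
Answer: $67750$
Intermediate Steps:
$I = -667$ ($I = -675 + 8 = -667$)
$G{\left(w,J \right)} = - 25 w$
$- G{\left(2710,\frac{I}{65 \left(-9\right)} \right)} = - \left(-25\right) 2710 = \left(-1\right) \left(-67750\right) = 67750$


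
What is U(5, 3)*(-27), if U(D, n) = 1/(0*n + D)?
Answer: -27/5 ≈ -5.4000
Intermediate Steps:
U(D, n) = 1/D (U(D, n) = 1/(0 + D) = 1/D)
U(5, 3)*(-27) = -27/5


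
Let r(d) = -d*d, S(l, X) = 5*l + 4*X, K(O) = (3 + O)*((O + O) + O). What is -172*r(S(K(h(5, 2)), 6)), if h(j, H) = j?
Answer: 66972672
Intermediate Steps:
K(O) = 3*O*(3 + O) (K(O) = (3 + O)*(2*O + O) = (3 + O)*(3*O) = 3*O*(3 + O))
S(l, X) = 4*X + 5*l
r(d) = -d²
-172*r(S(K(h(5, 2)), 6)) = -(-172)*(4*6 + 5*(3*5*(3 + 5)))² = -(-172)*(24 + 5*(3*5*8))² = -(-172)*(24 + 5*120)² = -(-172)*(24 + 600)² = -(-172)*624² = -(-172)*389376 = -172*(-389376) = 66972672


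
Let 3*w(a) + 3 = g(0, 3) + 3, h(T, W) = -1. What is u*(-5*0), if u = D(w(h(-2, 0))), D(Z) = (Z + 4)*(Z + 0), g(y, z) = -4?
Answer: 0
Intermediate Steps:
w(a) = -4/3 (w(a) = -1 + (-4 + 3)/3 = -1 + (⅓)*(-1) = -1 - ⅓ = -4/3)
D(Z) = Z*(4 + Z) (D(Z) = (4 + Z)*Z = Z*(4 + Z))
u = -32/9 (u = -4*(4 - 4/3)/3 = -4/3*8/3 = -32/9 ≈ -3.5556)
u*(-5*0) = -(-160)*0/9 = -32/9*0 = 0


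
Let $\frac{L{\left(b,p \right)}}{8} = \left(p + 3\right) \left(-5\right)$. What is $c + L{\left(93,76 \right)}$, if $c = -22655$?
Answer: $-25815$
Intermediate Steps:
$L{\left(b,p \right)} = -120 - 40 p$ ($L{\left(b,p \right)} = 8 \left(p + 3\right) \left(-5\right) = 8 \left(3 + p\right) \left(-5\right) = 8 \left(-15 - 5 p\right) = -120 - 40 p$)
$c + L{\left(93,76 \right)} = -22655 - 3160 = -25815$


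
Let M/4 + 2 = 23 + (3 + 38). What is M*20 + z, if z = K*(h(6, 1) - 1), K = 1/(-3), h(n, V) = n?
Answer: 14875/3 ≈ 4958.3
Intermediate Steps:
M = 248 (M = -8 + 4*(23 + (3 + 38)) = -8 + 4*(23 + 41) = -8 + 4*64 = -8 + 256 = 248)
K = -⅓ (K = 1*(-⅓) = -⅓ ≈ -0.33333)
z = -5/3 (z = -(6 - 1)/3 = -⅓*5 = -5/3 ≈ -1.6667)
M*20 + z = 248*20 - 5/3 = 4960 - 5/3 = 14875/3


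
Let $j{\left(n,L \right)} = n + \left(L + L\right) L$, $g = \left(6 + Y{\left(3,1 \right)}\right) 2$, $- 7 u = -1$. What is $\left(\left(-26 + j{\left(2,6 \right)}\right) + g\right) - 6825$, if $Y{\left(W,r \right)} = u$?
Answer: $- \frac{47353}{7} \approx -6764.7$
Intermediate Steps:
$u = \frac{1}{7}$ ($u = \left(- \frac{1}{7}\right) \left(-1\right) = \frac{1}{7} \approx 0.14286$)
$Y{\left(W,r \right)} = \frac{1}{7}$
$g = \frac{86}{7}$ ($g = \left(6 + \frac{1}{7}\right) 2 = \frac{43}{7} \cdot 2 = \frac{86}{7} \approx 12.286$)
$j{\left(n,L \right)} = n + 2 L^{2}$ ($j{\left(n,L \right)} = n + 2 L L = n + 2 L^{2}$)
$\left(\left(-26 + j{\left(2,6 \right)}\right) + g\right) - 6825 = \left(\left(-26 + \left(2 + 2 \cdot 6^{2}\right)\right) + \frac{86}{7}\right) - 6825 = \left(\left(-26 + \left(2 + 2 \cdot 36\right)\right) + \frac{86}{7}\right) - 6825 = \left(\left(-26 + \left(2 + 72\right)\right) + \frac{86}{7}\right) - 6825 = \left(\left(-26 + 74\right) + \frac{86}{7}\right) - 6825 = \left(48 + \frac{86}{7}\right) - 6825 = \frac{422}{7} - 6825 = - \frac{47353}{7}$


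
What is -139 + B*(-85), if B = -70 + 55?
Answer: 1136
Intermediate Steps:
B = -15
-139 + B*(-85) = -139 - 15*(-85) = -139 + 1275 = 1136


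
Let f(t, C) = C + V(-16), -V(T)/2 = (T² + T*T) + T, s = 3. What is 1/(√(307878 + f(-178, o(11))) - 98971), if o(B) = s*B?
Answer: -98971/9794951922 - √306919/9794951922 ≈ -1.0161e-5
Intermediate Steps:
o(B) = 3*B
V(T) = -4*T² - 2*T (V(T) = -2*((T² + T*T) + T) = -2*((T² + T²) + T) = -2*(2*T² + T) = -2*(T + 2*T²) = -4*T² - 2*T)
f(t, C) = -992 + C (f(t, C) = C - 2*(-16)*(1 + 2*(-16)) = C - 2*(-16)*(1 - 32) = C - 2*(-16)*(-31) = C - 992 = -992 + C)
1/(√(307878 + f(-178, o(11))) - 98971) = 1/(√(307878 + (-992 + 3*11)) - 98971) = 1/(√(307878 + (-992 + 33)) - 98971) = 1/(√(307878 - 959) - 98971) = 1/(√306919 - 98971) = 1/(-98971 + √306919)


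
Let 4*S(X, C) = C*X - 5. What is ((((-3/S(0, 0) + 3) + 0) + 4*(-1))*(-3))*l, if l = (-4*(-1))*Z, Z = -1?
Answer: 84/5 ≈ 16.800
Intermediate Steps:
S(X, C) = -5/4 + C*X/4 (S(X, C) = (C*X - 5)/4 = (-5 + C*X)/4 = -5/4 + C*X/4)
l = -4 (l = -4*(-1)*(-1) = 4*(-1) = -4)
((((-3/S(0, 0) + 3) + 0) + 4*(-1))*(-3))*l = ((((-3/(-5/4 + (¼)*0*0) + 3) + 0) + 4*(-1))*(-3))*(-4) = ((((-3/(-5/4 + 0) + 3) + 0) - 4)*(-3))*(-4) = ((((-3/(-5/4) + 3) + 0) - 4)*(-3))*(-4) = ((((-3*(-⅘) + 3) + 0) - 4)*(-3))*(-4) = ((((12/5 + 3) + 0) - 4)*(-3))*(-4) = (((27/5 + 0) - 4)*(-3))*(-4) = ((27/5 - 4)*(-3))*(-4) = ((7/5)*(-3))*(-4) = -21/5*(-4) = 84/5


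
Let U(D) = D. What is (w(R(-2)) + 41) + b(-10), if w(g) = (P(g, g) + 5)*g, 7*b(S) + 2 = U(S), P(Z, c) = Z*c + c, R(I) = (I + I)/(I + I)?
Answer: 324/7 ≈ 46.286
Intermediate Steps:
R(I) = 1 (R(I) = (2*I)/((2*I)) = (2*I)*(1/(2*I)) = 1)
P(Z, c) = c + Z*c
b(S) = -2/7 + S/7
w(g) = g*(5 + g*(1 + g)) (w(g) = (g*(1 + g) + 5)*g = (5 + g*(1 + g))*g = g*(5 + g*(1 + g)))
(w(R(-2)) + 41) + b(-10) = (1*(5 + 1*(1 + 1)) + 41) + (-2/7 + (1/7)*(-10)) = (1*(5 + 1*2) + 41) + (-2/7 - 10/7) = (1*(5 + 2) + 41) - 12/7 = (1*7 + 41) - 12/7 = (7 + 41) - 12/7 = 48 - 12/7 = 324/7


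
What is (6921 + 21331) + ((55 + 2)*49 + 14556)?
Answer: 45601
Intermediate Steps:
(6921 + 21331) + ((55 + 2)*49 + 14556) = 28252 + (57*49 + 14556) = 28252 + (2793 + 14556) = 28252 + 17349 = 45601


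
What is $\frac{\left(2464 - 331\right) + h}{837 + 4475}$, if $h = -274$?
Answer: $\frac{1859}{5312} \approx 0.34996$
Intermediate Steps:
$\frac{\left(2464 - 331\right) + h}{837 + 4475} = \frac{\left(2464 - 331\right) - 274}{837 + 4475} = \frac{2133 - 274}{5312} = 1859 \cdot \frac{1}{5312} = \frac{1859}{5312}$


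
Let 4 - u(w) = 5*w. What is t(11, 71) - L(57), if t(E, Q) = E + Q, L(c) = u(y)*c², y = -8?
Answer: -142874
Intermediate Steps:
u(w) = 4 - 5*w
L(c) = 44*c² (L(c) = (4 - 5*(-8))*c² = (4 + 40)*c² = 44*c²)
t(11, 71) - L(57) = (11 + 71) - 44*57² = 82 - 44*3249 = 82 - 1*142956 = 82 - 142956 = -142874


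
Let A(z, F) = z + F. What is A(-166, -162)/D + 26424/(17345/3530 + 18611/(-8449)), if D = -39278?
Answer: 75499566378284/7745532985 ≈ 9747.5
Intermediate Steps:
A(z, F) = F + z
A(-166, -162)/D + 26424/(17345/3530 + 18611/(-8449)) = (-162 - 166)/(-39278) + 26424/(17345/3530 + 18611/(-8449)) = -328*(-1/39278) + 26424/(17345*(1/3530) + 18611*(-1/8449)) = 4/479 + 26424/(3469/706 - 18611/8449) = 4/479 + 26424/(16170215/5964994) = 4/479 + 26424*(5964994/16170215) = 4/479 + 157619001456/16170215 = 75499566378284/7745532985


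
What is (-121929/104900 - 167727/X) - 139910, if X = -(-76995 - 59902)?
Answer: -2009211183699613/14360495300 ≈ -1.3991e+5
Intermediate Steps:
X = 136897 (X = -1*(-136897) = 136897)
(-121929/104900 - 167727/X) - 139910 = (-121929/104900 - 167727/136897) - 139910 = -34286276613/14360495300 - 139910 = -2009211183699613/14360495300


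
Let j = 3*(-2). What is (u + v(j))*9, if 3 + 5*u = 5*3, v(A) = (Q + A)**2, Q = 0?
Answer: 1728/5 ≈ 345.60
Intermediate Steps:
j = -6
v(A) = A**2 (v(A) = (0 + A)**2 = A**2)
u = 12/5 (u = -3/5 + (5*3)/5 = -3/5 + (1/5)*15 = -3/5 + 3 = 12/5 ≈ 2.4000)
(u + v(j))*9 = (12/5 + (-6)**2)*9 = (12/5 + 36)*9 = (192/5)*9 = 1728/5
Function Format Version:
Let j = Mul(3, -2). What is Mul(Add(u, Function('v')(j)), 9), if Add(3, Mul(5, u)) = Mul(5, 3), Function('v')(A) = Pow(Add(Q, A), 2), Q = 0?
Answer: Rational(1728, 5) ≈ 345.60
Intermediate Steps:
j = -6
Function('v')(A) = Pow(A, 2) (Function('v')(A) = Pow(Add(0, A), 2) = Pow(A, 2))
u = Rational(12, 5) (u = Add(Rational(-3, 5), Mul(Rational(1, 5), Mul(5, 3))) = Add(Rational(-3, 5), Mul(Rational(1, 5), 15)) = Add(Rational(-3, 5), 3) = Rational(12, 5) ≈ 2.4000)
Mul(Add(u, Function('v')(j)), 9) = Mul(Add(Rational(12, 5), Pow(-6, 2)), 9) = Mul(Add(Rational(12, 5), 36), 9) = Mul(Rational(192, 5), 9) = Rational(1728, 5)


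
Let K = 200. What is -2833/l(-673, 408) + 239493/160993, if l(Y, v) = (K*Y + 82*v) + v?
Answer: 24581660017/16217790848 ≈ 1.5157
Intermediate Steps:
l(Y, v) = 83*v + 200*Y (l(Y, v) = (200*Y + 82*v) + v = (82*v + 200*Y) + v = 83*v + 200*Y)
-2833/l(-673, 408) + 239493/160993 = -2833/(83*408 + 200*(-673)) + 239493/160993 = -2833/(33864 - 134600) + 239493*(1/160993) = -2833/(-100736) + 239493/160993 = -2833*(-1/100736) + 239493/160993 = 2833/100736 + 239493/160993 = 24581660017/16217790848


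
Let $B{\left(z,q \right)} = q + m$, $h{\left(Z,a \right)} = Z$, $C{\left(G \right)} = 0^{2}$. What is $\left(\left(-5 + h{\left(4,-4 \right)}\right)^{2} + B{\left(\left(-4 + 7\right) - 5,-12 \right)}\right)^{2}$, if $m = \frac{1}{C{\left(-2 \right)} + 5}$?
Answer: $\frac{2916}{25} \approx 116.64$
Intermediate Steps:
$C{\left(G \right)} = 0$
$m = \frac{1}{5}$ ($m = \frac{1}{0 + 5} = \frac{1}{5} \approx 0.2$)
$B{\left(z,q \right)} = \frac{1}{5} + q$ ($B{\left(z,q \right)} = q + \frac{1}{5} = \frac{1}{5} + q$)
$\left(\left(-5 + h{\left(4,-4 \right)}\right)^{2} + B{\left(\left(-4 + 7\right) - 5,-12 \right)}\right)^{2} = \left(\left(-5 + 4\right)^{2} + \left(\frac{1}{5} - 12\right)\right)^{2} = \left(\left(-1\right)^{2} - \frac{59}{5}\right)^{2} = \left(1 - \frac{59}{5}\right)^{2} = \left(- \frac{54}{5}\right)^{2} = \frac{2916}{25}$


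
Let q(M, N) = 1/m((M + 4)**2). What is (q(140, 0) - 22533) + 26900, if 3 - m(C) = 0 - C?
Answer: 90567214/20739 ≈ 4367.0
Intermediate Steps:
m(C) = 3 + C (m(C) = 3 - (0 - C) = 3 - (-1)*C = 3 + C)
q(M, N) = 1/(3 + (4 + M)**2) (q(M, N) = 1/(3 + (M + 4)**2) = 1/(3 + (4 + M)**2))
(q(140, 0) - 22533) + 26900 = (1/(3 + (4 + 140)**2) - 22533) + 26900 = (1/(3 + 144**2) - 22533) + 26900 = (1/(3 + 20736) - 22533) + 26900 = (1/20739 - 22533) + 26900 = -467311886/20739 + 26900 = 90567214/20739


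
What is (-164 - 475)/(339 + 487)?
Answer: -639/826 ≈ -0.77361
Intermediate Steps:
(-164 - 475)/(339 + 487) = -639/826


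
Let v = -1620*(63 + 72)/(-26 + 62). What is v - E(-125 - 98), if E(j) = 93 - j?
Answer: -6391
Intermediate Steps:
v = -6075 (v = -218700/36 = -1620*15/4 = -6075)
v - E(-125 - 98) = -6075 - (93 - (-125 - 98)) = -6075 - (93 - 1*(-223)) = -6075 - (93 + 223) = -6075 - 1*316 = -6075 - 316 = -6391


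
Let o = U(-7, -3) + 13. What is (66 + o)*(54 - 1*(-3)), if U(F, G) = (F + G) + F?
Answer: 3534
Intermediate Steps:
U(F, G) = G + 2*F
o = -4 (o = (-3 + 2*(-7)) + 13 = (-3 - 14) + 13 = -17 + 13 = -4)
(66 + o)*(54 - 1*(-3)) = (66 - 4)*(54 - 1*(-3)) = 62*(54 + 3) = 62*57 = 3534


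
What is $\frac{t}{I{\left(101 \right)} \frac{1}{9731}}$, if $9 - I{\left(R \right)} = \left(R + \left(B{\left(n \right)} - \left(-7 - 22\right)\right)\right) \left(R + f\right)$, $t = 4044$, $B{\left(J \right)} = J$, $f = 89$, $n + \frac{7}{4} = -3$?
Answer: $- \frac{26234776}{15859} \approx -1654.3$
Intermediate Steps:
$n = - \frac{19}{4}$ ($n = - \frac{7}{4} - 3 = - \frac{19}{4} \approx -4.75$)
$I{\left(R \right)} = 9 - \left(89 + R\right) \left(\frac{97}{4} + R\right)$ ($I{\left(R \right)} = 9 - \left(R - - \frac{97}{4}\right) \left(R + 89\right) = 9 - \left(R - - \frac{97}{4}\right) \left(89 + R\right) = 9 - \left(R + \left(- \frac{19}{4} + 29\right)\right) \left(89 + R\right) = 9 - \left(R + \frac{97}{4}\right) \left(89 + R\right) = 9 - \left(\frac{97}{4} + R\right) \left(89 + R\right) = 9 - \left(89 + R\right) \left(\frac{97}{4} + R\right)$)
$\frac{t}{I{\left(101 \right)} \frac{1}{9731}} = \frac{4044}{\left(- \frac{8597}{4} - 101^{2} - \frac{45753}{4}\right) \frac{1}{9731}} = \frac{4044}{\left(- \frac{8597}{4} - 10201 - \frac{45753}{4}\right) \frac{1}{9731}} = \frac{4044}{\left(- \frac{47577}{2}\right) \frac{1}{9731}} = \frac{4044}{- \frac{47577}{19462}} = 4044 \left(- \frac{19462}{47577}\right) = - \frac{26234776}{15859}$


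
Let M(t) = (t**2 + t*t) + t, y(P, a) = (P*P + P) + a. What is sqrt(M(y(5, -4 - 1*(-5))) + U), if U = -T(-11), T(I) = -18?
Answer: 3*sqrt(219) ≈ 44.396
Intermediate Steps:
y(P, a) = P + a + P**2 (y(P, a) = (P**2 + P) + a = (P + P**2) + a = P + a + P**2)
U = 18 (U = -1*(-18) = 18)
M(t) = t + 2*t**2 (M(t) = (t**2 + t**2) + t = 2*t**2 + t = t + 2*t**2)
sqrt(M(y(5, -4 - 1*(-5))) + U) = sqrt((5 + (-4 - 1*(-5)) + 5**2)*(1 + 2*(5 + (-4 - 1*(-5)) + 5**2)) + 18) = sqrt((5 + (-4 + 5) + 25)*(1 + 2*(5 + (-4 + 5) + 25)) + 18) = sqrt((5 + 1 + 25)*(1 + 2*(5 + 1 + 25)) + 18) = sqrt(31*(1 + 2*31) + 18) = sqrt(31*(1 + 62) + 18) = sqrt(31*63 + 18) = sqrt(1953 + 18) = sqrt(1971) = 3*sqrt(219)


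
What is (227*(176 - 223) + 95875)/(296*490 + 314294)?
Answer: 42603/229667 ≈ 0.18550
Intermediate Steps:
(227*(176 - 223) + 95875)/(296*490 + 314294) = (227*(-47) + 95875)/(145040 + 314294) = (-10669 + 95875)/459334 = 85206*(1/459334) = 42603/229667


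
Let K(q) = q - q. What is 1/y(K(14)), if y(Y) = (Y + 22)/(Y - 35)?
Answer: -35/22 ≈ -1.5909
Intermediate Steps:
K(q) = 0
y(Y) = (22 + Y)/(-35 + Y)
1/y(K(14)) = 1/((22 + 0)/(-35 + 0)) = 1/(22/(-35)) = 1/(-1/35*22) = 1/(-22/35) = -35/22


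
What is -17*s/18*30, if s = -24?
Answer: 680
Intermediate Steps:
-17*s/18*30 = -(-408)/18*30 = -17*(-4/3)*30 = (68/3)*30 = 680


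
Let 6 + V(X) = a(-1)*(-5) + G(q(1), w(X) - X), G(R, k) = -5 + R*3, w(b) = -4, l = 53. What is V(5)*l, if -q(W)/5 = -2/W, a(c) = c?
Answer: 1272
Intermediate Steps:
q(W) = 10/W (q(W) = -(-10)/W = 10/W)
G(R, k) = -5 + 3*R
V(X) = 24 (V(X) = -6 + (-1*(-5) + (-5 + 3*(10/1))) = -6 + (5 + (-5 + 3*(10*1))) = -6 + (5 + (-5 + 3*10)) = -6 + (5 + (-5 + 30)) = -6 + (5 + 25) = -6 + 30 = 24)
V(5)*l = 24*53 = 1272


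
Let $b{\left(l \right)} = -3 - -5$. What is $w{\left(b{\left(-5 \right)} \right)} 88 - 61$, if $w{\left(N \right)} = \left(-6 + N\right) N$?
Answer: $-765$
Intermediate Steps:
$b{\left(l \right)} = 2$ ($b{\left(l \right)} = -3 + 5 = 2$)
$w{\left(N \right)} = N \left(-6 + N\right)$
$w{\left(b{\left(-5 \right)} \right)} 88 - 61 = 2 \left(-6 + 2\right) 88 - 61 = 2 \left(-4\right) 88 - 61 = \left(-8\right) 88 - 61 = -704 - 61 = -765$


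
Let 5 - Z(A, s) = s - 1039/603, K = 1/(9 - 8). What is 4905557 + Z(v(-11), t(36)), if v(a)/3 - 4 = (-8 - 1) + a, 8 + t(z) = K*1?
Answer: 2958059146/603 ≈ 4.9056e+6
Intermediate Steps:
K = 1 (K = 1/1 = 1)
t(z) = -7 (t(z) = -8 + 1*1 = -8 + 1 = -7)
v(a) = -15 + 3*a (v(a) = 12 + 3*((-8 - 1) + a) = 12 + 3*(-9 + a) = 12 + (-27 + 3*a) = -15 + 3*a)
Z(A, s) = 4054/603 - s (Z(A, s) = 5 - (s - 1039/603) = 5 - (-1039/603 + s) = 5 + (1039/603 - s) = 4054/603 - s)
4905557 + Z(v(-11), t(36)) = 4905557 + (4054/603 - 1*(-7)) = 4905557 + (4054/603 + 7) = 4905557 + 8275/603 = 2958059146/603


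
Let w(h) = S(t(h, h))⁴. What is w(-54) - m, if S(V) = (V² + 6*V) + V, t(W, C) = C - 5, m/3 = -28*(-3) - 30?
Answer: 88597490565214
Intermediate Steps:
m = 162 (m = 3*(-28*(-3) - 30) = 3*(84 - 30) = 3*54 = 162)
t(W, C) = -5 + C
S(V) = V² + 7*V
w(h) = (-5 + h)⁴*(2 + h)⁴ (w(h) = ((-5 + h)*(7 + (-5 + h)))⁴ = ((-5 + h)*(2 + h))⁴ = (-5 + h)⁴*(2 + h)⁴)
w(-54) - m = (-5 - 54)⁴*(2 - 54)⁴ - 1*162 = (-59)⁴*(-52)⁴ - 162 = 12117361*7311616 - 162 = 88597490565376 - 162 = 88597490565214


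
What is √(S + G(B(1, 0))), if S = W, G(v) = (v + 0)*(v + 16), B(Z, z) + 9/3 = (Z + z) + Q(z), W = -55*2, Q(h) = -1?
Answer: I*√149 ≈ 12.207*I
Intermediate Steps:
W = -110
B(Z, z) = -4 + Z + z (B(Z, z) = -3 + ((Z + z) - 1) = -3 + (-1 + Z + z) = -4 + Z + z)
G(v) = v*(16 + v)
S = -110
√(S + G(B(1, 0))) = √(-110 + (-4 + 1 + 0)*(16 + (-4 + 1 + 0))) = √(-110 - 3*(16 - 3)) = √(-110 - 3*13) = √(-110 - 39) = √(-149) = I*√149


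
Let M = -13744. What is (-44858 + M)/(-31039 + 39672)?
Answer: -58602/8633 ≈ -6.7881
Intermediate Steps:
(-44858 + M)/(-31039 + 39672) = (-44858 - 13744)/(-31039 + 39672) = -58602/8633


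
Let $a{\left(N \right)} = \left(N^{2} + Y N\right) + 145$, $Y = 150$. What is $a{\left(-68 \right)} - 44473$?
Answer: $-49904$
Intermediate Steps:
$a{\left(N \right)} = 145 + N^{2} + 150 N$ ($a{\left(N \right)} = \left(N^{2} + 150 N\right) + 145 = 145 + N^{2} + 150 N$)
$a{\left(-68 \right)} - 44473 = \left(145 + \left(-68\right)^{2} + 150 \left(-68\right)\right) - 44473 = \left(145 + 4624 - 10200\right) - 44473 = -5431 - 44473 = -49904$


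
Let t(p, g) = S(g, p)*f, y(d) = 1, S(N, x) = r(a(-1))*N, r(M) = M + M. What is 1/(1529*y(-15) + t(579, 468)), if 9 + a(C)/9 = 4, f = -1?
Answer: 1/43649 ≈ 2.2910e-5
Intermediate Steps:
a(C) = -45 (a(C) = -81 + 9*4 = -81 + 36 = -45)
r(M) = 2*M
S(N, x) = -90*N (S(N, x) = (2*(-45))*N = -90*N)
t(p, g) = 90*g (t(p, g) = -90*g*(-1) = 90*g)
1/(1529*y(-15) + t(579, 468)) = 1/(1529*1 + 90*468) = 1/(1529 + 42120) = 1/43649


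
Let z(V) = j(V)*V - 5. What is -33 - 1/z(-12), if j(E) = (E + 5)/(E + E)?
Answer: -559/17 ≈ -32.882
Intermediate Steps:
j(E) = (5 + E)/(2*E) (j(E) = (5 + E)/((2*E)) = (5 + E)*(1/(2*E)) = (5 + E)/(2*E))
z(V) = -5/2 + V/2 (z(V) = ((5 + V)/(2*V))*V - 5 = (5/2 + V/2) - 5 = -5/2 + V/2)
-33 - 1/z(-12) = -33 - 1/(-5/2 + (½)*(-12)) = -33 - 1/(-5/2 - 6) = -33 - 1/(-17/2) = -33 - 1*(-2/17) = -33 + 2/17 = -559/17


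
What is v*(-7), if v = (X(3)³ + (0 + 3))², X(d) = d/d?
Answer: -112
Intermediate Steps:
X(d) = 1
v = 16 (v = (1³ + (0 + 3))² = (1 + 3)² = 4² = 16)
v*(-7) = 16*(-7) = -112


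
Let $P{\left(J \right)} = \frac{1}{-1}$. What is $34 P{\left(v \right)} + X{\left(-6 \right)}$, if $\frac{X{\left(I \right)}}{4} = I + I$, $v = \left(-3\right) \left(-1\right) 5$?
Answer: $-82$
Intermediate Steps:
$v = 15$ ($v = 3 \cdot 5 = 15$)
$P{\left(J \right)} = -1$
$X{\left(I \right)} = 8 I$ ($X{\left(I \right)} = 4 \left(I + I\right) = 4 \cdot 2 I = 8 I$)
$34 P{\left(v \right)} + X{\left(-6 \right)} = 34 \left(-1\right) + 8 \left(-6\right) = -34 - 48 = -82$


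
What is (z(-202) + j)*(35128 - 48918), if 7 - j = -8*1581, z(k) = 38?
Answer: -175036470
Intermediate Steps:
j = 12655 (j = 7 - (-8)*1581 = 7 - 1*(-12648) = 7 + 12648 = 12655)
(z(-202) + j)*(35128 - 48918) = (38 + 12655)*(35128 - 48918) = 12693*(-13790) = -175036470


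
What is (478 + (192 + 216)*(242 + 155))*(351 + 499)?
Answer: 138085900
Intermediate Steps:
(478 + (192 + 216)*(242 + 155))*(351 + 499) = (478 + 408*397)*850 = (478 + 161976)*850 = 162454*850 = 138085900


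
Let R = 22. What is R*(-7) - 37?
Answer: -191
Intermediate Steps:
R*(-7) - 37 = 22*(-7) - 37 = -154 - 37 = -191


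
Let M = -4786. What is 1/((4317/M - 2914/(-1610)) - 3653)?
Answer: -3852730/14070524673 ≈ -0.00027382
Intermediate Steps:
1/((4317/M - 2914/(-1610)) - 3653) = 1/((4317/(-4786) - 2914/(-1610)) - 3653) = 1/((4317*(-1/4786) - 2914*(-1/1610)) - 3653) = 1/((-4317/4786 + 1457/805) - 3653) = 1/(3498017/3852730 - 3653) = 1/(-14070524673/3852730) = -3852730/14070524673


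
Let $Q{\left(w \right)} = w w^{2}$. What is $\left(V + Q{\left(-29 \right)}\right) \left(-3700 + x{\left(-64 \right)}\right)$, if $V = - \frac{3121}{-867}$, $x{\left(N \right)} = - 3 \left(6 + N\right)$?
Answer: $\frac{74547192692}{867} \approx 8.5983 \cdot 10^{7}$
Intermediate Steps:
$Q{\left(w \right)} = w^{3}$
$x{\left(N \right)} = -18 - 3 N$
$V = \frac{3121}{867}$ ($V = \left(-3121\right) \left(- \frac{1}{867}\right) = \frac{3121}{867} \approx 3.5998$)
$\left(V + Q{\left(-29 \right)}\right) \left(-3700 + x{\left(-64 \right)}\right) = \left(\frac{3121}{867} + \left(-29\right)^{3}\right) \left(-3700 - -174\right) = \left(\frac{3121}{867} - 24389\right) \left(-3700 + \left(-18 + 192\right)\right) = - \frac{21142142 \left(-3700 + 174\right)}{867} = \left(- \frac{21142142}{867}\right) \left(-3526\right) = \frac{74547192692}{867}$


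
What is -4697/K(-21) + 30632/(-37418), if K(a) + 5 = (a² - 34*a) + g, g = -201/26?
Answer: -2739650382/555638591 ≈ -4.9306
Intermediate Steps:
g = -201/26 (g = -201*1/26 = -201/26 ≈ -7.7308)
K(a) = -331/26 + a² - 34*a (K(a) = -5 + ((a² - 34*a) - 201/26) = -5 + (-201/26 + a² - 34*a) = -331/26 + a² - 34*a)
-4697/K(-21) + 30632/(-37418) = -4697/(-331/26 + (-21)² - 34*(-21)) + 30632/(-37418) = -4697/(-331/26 + 441 + 714) + 30632*(-1/37418) = -4697/29699/26 - 15316/18709 = -4697*26/29699 - 15316/18709 = -122122/29699 - 15316/18709 = -2739650382/555638591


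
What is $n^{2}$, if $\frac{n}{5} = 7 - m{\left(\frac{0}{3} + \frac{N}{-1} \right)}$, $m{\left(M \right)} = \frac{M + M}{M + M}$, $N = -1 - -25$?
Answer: $900$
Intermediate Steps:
$N = 24$ ($N = -1 + 25 = 24$)
$m{\left(M \right)} = 1$ ($m{\left(M \right)} = \frac{2 M}{2 M} = 2 M \frac{1}{2 M} = 1$)
$n = 30$ ($n = 5 \left(7 - 1\right) = 5 \cdot 6 = 30$)
$n^{2} = 30^{2} = 900$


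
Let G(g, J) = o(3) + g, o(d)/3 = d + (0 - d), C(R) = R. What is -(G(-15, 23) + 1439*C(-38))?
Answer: 54697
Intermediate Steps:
o(d) = 0 (o(d) = 3*(d + (0 - d)) = 3*(d - d) = 3*0 = 0)
G(g, J) = g (G(g, J) = 0 + g = g)
-(G(-15, 23) + 1439*C(-38)) = -(-15 + 1439*(-38)) = -(-15 - 54682) = -1*(-54697) = 54697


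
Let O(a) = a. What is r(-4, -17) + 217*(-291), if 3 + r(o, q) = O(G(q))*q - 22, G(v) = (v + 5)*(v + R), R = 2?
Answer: -66232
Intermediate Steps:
G(v) = (2 + v)*(5 + v) (G(v) = (v + 5)*(v + 2) = (5 + v)*(2 + v) = (2 + v)*(5 + v))
r(o, q) = -25 + q*(10 + q² + 7*q) (r(o, q) = -3 + ((10 + q² + 7*q)*q - 22) = -3 + (q*(10 + q² + 7*q) - 22) = -3 + (-22 + q*(10 + q² + 7*q)) = -25 + q*(10 + q² + 7*q))
r(-4, -17) + 217*(-291) = (-25 - 17*(10 + (-17)² + 7*(-17))) + 217*(-291) = (-25 - 17*(10 + 289 - 119)) - 63147 = (-25 - 17*180) - 63147 = (-25 - 3060) - 63147 = -3085 - 63147 = -66232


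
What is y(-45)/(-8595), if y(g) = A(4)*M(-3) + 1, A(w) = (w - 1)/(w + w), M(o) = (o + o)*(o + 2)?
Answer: -13/34380 ≈ -0.00037813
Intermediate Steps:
M(o) = 2*o*(2 + o) (M(o) = (2*o)*(2 + o) = 2*o*(2 + o))
A(w) = (-1 + w)/(2*w) (A(w) = (-1 + w)/((2*w)) = (-1 + w)*(1/(2*w)) = (-1 + w)/(2*w))
y(g) = 13/4 (y(g) = ((½)*(-1 + 4)/4)*(2*(-3)*(2 - 3)) + 1 = ((½)*(¼)*3)*(2*(-3)*(-1)) + 1 = (3/8)*6 + 1 = 9/4 + 1 = 13/4)
y(-45)/(-8595) = (13/4)/(-8595) = (13/4)*(-1/8595) = -13/34380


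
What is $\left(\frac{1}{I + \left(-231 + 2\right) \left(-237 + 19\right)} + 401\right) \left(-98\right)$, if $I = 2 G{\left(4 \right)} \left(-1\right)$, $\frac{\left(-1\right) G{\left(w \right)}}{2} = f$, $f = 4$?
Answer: $- \frac{140175973}{3567} \approx -39298.0$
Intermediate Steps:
$G{\left(w \right)} = -8$ ($G{\left(w \right)} = \left(-2\right) 4 = -8$)
$I = 16$ ($I = 2 \left(-8\right) \left(-1\right) = \left(-16\right) \left(-1\right) = 16$)
$\left(\frac{1}{I + \left(-231 + 2\right) \left(-237 + 19\right)} + 401\right) \left(-98\right) = \left(\frac{1}{16 + \left(-231 + 2\right) \left(-237 + 19\right)} + 401\right) \left(-98\right) = \left(\frac{1}{16 - -49922} + 401\right) \left(-98\right) = \left(\frac{1}{16 + 49922} + 401\right) \left(-98\right) = \left(\frac{1}{49938} + 401\right) \left(-98\right) = \frac{20025139}{49938} \left(-98\right) = - \frac{140175973}{3567}$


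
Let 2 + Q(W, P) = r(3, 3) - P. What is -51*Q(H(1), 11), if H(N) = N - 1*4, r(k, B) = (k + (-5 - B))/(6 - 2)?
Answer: 2907/4 ≈ 726.75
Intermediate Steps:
r(k, B) = -5/4 - B/4 + k/4 (r(k, B) = (-5 + k - B)/4 = (-5 + k - B)*(1/4) = -5/4 - B/4 + k/4)
H(N) = -4 + N (H(N) = N - 4 = -4 + N)
Q(W, P) = -13/4 - P (Q(W, P) = -2 + ((-5/4 - 1/4*3 + (1/4)*3) - P) = -2 + ((-5/4 - 3/4 + 3/4) - P) = -2 + (-5/4 - P) = -13/4 - P)
-51*Q(H(1), 11) = -51*(-13/4 - 1*11) = -51*(-13/4 - 11) = -51*(-57/4) = 2907/4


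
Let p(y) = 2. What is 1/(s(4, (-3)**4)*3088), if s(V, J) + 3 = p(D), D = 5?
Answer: -1/3088 ≈ -0.00032383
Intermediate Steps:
s(V, J) = -1 (s(V, J) = -3 + 2 = -1)
1/(s(4, (-3)**4)*3088) = 1/(-1*3088) = 1/(-3088) = -1/3088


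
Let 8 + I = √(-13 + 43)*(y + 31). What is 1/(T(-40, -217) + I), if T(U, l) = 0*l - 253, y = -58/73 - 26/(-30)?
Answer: -20863035/3129986983 - 2483752*√30/3129986983 ≈ -0.011012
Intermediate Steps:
y = 79/1095 (y = -58*1/73 - 26*(-1/30) = -58/73 + 13/15 = 79/1095 ≈ 0.072146)
T(U, l) = -253 (T(U, l) = 0 - 253 = -253)
I = -8 + 34024*√30/1095 (I = -8 + √(-13 + 43)*(79/1095 + 31) = -8 + √30*(34024/1095) = -8 + 34024*√30/1095 ≈ 162.19)
1/(T(-40, -217) + I) = 1/(-253 + (-8 + 34024*√30/1095)) = 1/(-261 + 34024*√30/1095)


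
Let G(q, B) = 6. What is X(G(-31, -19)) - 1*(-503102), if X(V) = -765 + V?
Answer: 502343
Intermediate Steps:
X(G(-31, -19)) - 1*(-503102) = (-765 + 6) - 1*(-503102) = -759 + 503102 = 502343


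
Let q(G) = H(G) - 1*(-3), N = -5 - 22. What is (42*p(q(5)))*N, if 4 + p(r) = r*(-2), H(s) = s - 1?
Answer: 20412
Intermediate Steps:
N = -27
H(s) = -1 + s
q(G) = 2 + G (q(G) = (-1 + G) - 1*(-3) = (-1 + G) + 3 = 2 + G)
p(r) = -4 - 2*r (p(r) = -4 + r*(-2) = -4 - 2*r)
(42*p(q(5)))*N = (42*(-4 - 2*(2 + 5)))*(-27) = (42*(-4 - 2*7))*(-27) = (42*(-4 - 14))*(-27) = (42*(-18))*(-27) = -756*(-27) = 20412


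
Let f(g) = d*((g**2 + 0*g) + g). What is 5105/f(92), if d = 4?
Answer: 5105/34224 ≈ 0.14916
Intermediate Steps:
f(g) = 4*g + 4*g**2 (f(g) = 4*((g**2 + 0*g) + g) = 4*((g**2 + 0) + g) = 4*(g**2 + g) = 4*(g + g**2) = 4*g + 4*g**2)
5105/f(92) = 5105/((4*92*(1 + 92))) = 5105/((4*92*93)) = 5105/34224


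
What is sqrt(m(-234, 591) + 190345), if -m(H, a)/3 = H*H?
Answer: sqrt(26077) ≈ 161.48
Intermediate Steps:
m(H, a) = -3*H**2 (m(H, a) = -3*H*H = -3*H**2)
sqrt(m(-234, 591) + 190345) = sqrt(-3*(-234)**2 + 190345) = sqrt(-3*54756 + 190345) = sqrt(-164268 + 190345) = sqrt(26077)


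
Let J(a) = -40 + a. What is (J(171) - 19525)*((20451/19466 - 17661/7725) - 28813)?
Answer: 14005494621501799/25062475 ≈ 5.5882e+8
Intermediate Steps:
(J(171) - 19525)*((20451/19466 - 17661/7725) - 28813) = ((-40 + 171) - 19525)*((20451/19466 - 17661/7725) - 28813) = (131 - 19525)*((20451*(1/19466) - 17661*1/7725) - 28813) = -19394*((20451/19466 - 5887/2575) - 28813) = -19394*(-61935017/50124950 - 28813) = -19394*(-1444312119367/50124950) = 14005494621501799/25062475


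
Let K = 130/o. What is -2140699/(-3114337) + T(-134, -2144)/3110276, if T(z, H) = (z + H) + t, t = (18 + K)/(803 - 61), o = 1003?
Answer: 1237474868589916949/1802226542915158178 ≈ 0.68664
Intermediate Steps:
K = 130/1003 ≈ 0.12961
t = 9092/372113 (t = (18 + 130/1003)/(803 - 61) = (18184/1003)/742 = (18184/1003)*(1/742) = 9092/372113 ≈ 0.024433)
T(z, H) = 9092/372113 + H + z (T(z, H) = (z + H) + 9092/372113 = (H + z) + 9092/372113 = 9092/372113 + H + z)
-2140699/(-3114337) + T(-134, -2144)/3110276 = -2140699/(-3114337) + (9092/372113 - 2144 - 134)/3110276 = -2140699*(-1/3114337) - 847664322/372113*1/3110276 = 2140699/3114337 - 423832161/578687066594 = 1237474868589916949/1802226542915158178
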